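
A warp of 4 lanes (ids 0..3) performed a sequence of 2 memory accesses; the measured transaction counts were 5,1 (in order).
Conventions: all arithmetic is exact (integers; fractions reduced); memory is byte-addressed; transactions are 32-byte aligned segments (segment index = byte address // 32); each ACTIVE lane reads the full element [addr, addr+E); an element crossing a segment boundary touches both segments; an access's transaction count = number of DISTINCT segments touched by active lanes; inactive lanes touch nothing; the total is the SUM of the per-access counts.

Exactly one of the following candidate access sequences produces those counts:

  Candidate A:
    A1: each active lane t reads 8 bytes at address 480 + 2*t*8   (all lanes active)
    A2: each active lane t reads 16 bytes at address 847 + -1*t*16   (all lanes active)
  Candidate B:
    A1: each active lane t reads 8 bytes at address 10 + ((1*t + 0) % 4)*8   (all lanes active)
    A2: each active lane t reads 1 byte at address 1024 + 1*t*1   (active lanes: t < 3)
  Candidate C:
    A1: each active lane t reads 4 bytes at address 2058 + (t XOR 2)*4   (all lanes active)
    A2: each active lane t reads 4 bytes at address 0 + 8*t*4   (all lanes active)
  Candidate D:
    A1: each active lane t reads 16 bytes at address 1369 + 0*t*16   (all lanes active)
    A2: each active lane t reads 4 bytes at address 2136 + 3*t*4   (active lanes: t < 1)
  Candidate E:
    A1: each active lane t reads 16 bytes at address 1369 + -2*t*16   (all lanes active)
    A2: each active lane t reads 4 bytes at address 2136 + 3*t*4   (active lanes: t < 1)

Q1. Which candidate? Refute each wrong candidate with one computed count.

A: A1 gives 2 transactions, not 5
B: A1 gives 2 transactions, not 5
C: A1 gives 1 transaction, not 5
D: A1 gives 2 transactions, not 5
E: all counts match (5,1)

Answer: E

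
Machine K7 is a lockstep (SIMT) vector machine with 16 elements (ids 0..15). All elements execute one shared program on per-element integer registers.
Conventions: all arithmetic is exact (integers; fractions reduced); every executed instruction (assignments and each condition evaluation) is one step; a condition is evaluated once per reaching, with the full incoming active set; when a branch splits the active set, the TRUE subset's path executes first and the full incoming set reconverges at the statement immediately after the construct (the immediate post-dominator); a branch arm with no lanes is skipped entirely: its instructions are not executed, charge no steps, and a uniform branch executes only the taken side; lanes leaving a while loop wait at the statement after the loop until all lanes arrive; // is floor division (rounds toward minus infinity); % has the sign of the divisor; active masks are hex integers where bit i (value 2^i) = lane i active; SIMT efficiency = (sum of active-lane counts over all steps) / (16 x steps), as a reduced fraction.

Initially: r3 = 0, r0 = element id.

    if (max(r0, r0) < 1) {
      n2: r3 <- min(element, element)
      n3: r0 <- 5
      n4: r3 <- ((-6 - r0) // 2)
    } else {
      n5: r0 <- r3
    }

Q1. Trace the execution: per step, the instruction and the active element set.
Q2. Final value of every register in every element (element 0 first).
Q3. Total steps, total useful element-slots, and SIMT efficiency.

step 0: eval (max(r0, r0) < 1)       0xffff
step 1: r3 <- min(element, element)  0x0001
step 2: r0 <- 5                      0x0001
step 3: r3 <- ((-6 - r0) // 2)       0x0001
step 4: r0 <- r3                     0xfffe

Answer: 5 steps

r3: -6,0,0,0,0,0,0,0,0,0,0,0,0,0,0,0
r0: 5,0,0,0,0,0,0,0,0,0,0,0,0,0,0,0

steps = 5; useful = 34; efficiency = 34/80 = 17/40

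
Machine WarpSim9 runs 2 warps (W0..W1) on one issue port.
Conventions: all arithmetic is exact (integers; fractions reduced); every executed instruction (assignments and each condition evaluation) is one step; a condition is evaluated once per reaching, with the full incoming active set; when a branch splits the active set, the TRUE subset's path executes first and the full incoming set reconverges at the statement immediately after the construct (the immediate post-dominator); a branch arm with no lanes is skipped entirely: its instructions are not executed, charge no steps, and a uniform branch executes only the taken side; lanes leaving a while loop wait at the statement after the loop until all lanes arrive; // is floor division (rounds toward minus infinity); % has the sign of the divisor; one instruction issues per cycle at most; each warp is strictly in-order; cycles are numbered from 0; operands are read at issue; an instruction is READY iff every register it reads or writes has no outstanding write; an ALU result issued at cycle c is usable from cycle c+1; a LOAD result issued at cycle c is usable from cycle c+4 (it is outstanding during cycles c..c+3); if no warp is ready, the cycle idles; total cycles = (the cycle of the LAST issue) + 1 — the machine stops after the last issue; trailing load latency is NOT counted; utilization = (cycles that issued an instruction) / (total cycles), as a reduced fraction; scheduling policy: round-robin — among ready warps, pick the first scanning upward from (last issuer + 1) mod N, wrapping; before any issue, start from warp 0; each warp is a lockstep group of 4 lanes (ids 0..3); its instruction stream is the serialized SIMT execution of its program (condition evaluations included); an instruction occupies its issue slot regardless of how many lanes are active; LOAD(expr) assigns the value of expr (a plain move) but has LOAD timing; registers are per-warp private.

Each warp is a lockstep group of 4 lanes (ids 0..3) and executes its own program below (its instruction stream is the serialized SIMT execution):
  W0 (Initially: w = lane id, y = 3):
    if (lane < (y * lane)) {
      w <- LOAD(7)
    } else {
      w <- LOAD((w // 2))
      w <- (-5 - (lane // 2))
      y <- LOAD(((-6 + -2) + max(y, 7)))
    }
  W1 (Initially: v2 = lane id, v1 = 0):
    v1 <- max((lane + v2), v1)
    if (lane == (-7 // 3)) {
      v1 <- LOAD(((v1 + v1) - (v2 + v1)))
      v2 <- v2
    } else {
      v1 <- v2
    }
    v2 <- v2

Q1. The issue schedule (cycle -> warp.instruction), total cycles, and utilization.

cycle 0: W0.I0
cycle 1: W1.I0
cycle 2: W0.I1
cycle 3: W1.I1
cycle 4: W1.I2
cycle 5: W1.I3
cycle 6: W0.I2
cycle 7: idle
cycle 8: idle
cycle 9: idle
cycle 10: W0.I3
cycle 11: W0.I4

Answer: 12 cycles, utilization 3/4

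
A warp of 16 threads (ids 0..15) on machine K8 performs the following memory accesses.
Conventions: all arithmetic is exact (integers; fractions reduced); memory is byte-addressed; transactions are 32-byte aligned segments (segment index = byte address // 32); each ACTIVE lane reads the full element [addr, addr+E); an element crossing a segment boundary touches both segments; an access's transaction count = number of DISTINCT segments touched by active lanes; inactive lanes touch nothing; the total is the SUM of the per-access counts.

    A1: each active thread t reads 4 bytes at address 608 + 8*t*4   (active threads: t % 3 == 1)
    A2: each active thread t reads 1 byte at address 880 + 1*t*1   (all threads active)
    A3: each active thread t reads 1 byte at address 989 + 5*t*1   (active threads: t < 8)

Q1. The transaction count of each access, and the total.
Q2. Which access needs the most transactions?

A1: 5 transactions
A2: 1 transaction
A3: 3 transactions

Answer: 5,1,3; total 9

Answer: A1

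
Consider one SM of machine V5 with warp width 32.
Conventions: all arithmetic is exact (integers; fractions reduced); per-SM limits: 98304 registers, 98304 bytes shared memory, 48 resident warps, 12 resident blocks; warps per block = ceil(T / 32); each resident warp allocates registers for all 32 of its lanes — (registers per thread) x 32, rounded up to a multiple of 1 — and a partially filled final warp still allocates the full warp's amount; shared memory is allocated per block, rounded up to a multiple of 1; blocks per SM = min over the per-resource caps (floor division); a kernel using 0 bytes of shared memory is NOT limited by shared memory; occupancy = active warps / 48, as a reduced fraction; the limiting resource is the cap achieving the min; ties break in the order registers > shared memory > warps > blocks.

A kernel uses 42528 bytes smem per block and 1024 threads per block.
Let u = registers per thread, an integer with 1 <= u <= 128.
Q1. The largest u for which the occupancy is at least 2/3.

Answer: u = 96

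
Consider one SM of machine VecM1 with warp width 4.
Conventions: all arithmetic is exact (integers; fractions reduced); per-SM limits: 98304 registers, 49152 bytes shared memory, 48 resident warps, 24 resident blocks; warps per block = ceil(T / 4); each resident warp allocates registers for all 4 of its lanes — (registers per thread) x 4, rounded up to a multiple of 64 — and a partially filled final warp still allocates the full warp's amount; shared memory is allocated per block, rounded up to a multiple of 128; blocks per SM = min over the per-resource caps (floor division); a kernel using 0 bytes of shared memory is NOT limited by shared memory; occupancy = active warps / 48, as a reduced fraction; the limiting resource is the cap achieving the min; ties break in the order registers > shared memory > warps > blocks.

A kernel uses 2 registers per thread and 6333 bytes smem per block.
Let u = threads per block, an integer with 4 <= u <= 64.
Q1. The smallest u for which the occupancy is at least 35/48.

Answer: u = 17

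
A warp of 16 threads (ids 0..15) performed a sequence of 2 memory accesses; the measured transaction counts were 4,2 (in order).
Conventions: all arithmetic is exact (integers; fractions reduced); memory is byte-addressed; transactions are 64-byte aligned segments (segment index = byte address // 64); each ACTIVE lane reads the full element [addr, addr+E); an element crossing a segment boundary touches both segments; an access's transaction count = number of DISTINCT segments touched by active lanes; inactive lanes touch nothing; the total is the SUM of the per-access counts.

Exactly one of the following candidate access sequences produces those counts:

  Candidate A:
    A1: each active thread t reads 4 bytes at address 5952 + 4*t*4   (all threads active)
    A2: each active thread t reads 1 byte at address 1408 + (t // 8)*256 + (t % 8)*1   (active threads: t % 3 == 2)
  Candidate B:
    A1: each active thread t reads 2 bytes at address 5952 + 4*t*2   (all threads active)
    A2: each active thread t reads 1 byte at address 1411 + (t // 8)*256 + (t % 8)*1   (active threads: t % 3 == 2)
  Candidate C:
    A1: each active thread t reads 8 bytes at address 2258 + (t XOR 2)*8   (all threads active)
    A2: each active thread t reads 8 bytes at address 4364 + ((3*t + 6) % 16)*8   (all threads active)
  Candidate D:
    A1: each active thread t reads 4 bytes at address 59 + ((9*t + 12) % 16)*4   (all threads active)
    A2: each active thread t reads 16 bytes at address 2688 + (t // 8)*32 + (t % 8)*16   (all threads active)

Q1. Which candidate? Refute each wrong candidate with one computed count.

B: A1 gives 2 transactions, not 4
C: A1 gives 3 transactions, not 4
D: A1 gives 2 transactions, not 4
A: all counts match (4,2)

Answer: A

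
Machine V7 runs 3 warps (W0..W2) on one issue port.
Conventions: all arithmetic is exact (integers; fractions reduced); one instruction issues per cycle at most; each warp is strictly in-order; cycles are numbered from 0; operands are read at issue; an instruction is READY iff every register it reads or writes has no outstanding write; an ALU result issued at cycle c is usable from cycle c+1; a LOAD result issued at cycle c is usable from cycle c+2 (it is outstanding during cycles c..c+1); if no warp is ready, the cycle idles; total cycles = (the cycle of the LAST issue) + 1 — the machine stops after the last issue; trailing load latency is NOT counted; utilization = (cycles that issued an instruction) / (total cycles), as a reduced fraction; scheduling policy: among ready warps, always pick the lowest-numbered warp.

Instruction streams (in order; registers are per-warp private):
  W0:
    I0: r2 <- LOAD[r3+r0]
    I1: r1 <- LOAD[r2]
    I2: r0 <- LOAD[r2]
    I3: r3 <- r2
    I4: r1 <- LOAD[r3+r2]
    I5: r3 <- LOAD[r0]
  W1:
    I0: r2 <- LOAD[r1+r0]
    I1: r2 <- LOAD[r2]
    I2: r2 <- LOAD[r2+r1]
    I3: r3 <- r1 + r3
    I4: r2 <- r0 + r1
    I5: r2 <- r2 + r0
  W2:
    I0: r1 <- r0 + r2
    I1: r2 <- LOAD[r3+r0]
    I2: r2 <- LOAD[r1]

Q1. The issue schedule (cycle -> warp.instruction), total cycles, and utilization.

cycle 0: W0.I0
cycle 1: W1.I0
cycle 2: W0.I1
cycle 3: W0.I2
cycle 4: W0.I3
cycle 5: W0.I4
cycle 6: W0.I5
cycle 7: W1.I1
cycle 8: W2.I0
cycle 9: W1.I2
cycle 10: W1.I3
cycle 11: W1.I4
cycle 12: W1.I5
cycle 13: W2.I1
cycle 14: idle
cycle 15: W2.I2

Answer: 16 cycles, utilization 15/16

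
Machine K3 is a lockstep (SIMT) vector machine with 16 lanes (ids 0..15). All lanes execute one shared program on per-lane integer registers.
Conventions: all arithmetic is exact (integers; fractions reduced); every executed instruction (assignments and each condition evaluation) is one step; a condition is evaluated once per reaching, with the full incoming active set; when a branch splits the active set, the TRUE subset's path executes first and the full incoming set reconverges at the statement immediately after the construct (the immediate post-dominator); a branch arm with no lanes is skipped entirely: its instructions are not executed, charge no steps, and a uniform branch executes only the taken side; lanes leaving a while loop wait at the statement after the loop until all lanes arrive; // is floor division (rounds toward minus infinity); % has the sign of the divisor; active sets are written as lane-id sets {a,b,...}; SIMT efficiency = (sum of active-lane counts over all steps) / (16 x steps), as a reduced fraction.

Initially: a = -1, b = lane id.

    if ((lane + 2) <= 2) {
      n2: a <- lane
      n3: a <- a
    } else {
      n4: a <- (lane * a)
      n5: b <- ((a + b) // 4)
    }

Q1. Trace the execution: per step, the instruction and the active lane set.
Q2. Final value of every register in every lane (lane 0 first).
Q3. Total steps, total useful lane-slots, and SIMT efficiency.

step 0: eval ((lane + 2) <= 2)       {0,1,2,3,4,5,6,7,8,9,10,11,12,13,14,15}
step 1: a <- lane                    {0}
step 2: a <- a                       {0}
step 3: a <- (lane * a)              {1,2,3,4,5,6,7,8,9,10,11,12,13,14,15}
step 4: b <- ((a + b) // 4)          {1,2,3,4,5,6,7,8,9,10,11,12,13,14,15}

Answer: 5 steps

a: 0,-1,-2,-3,-4,-5,-6,-7,-8,-9,-10,-11,-12,-13,-14,-15
b: 0,0,0,0,0,0,0,0,0,0,0,0,0,0,0,0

steps = 5; useful = 48; efficiency = 48/80 = 3/5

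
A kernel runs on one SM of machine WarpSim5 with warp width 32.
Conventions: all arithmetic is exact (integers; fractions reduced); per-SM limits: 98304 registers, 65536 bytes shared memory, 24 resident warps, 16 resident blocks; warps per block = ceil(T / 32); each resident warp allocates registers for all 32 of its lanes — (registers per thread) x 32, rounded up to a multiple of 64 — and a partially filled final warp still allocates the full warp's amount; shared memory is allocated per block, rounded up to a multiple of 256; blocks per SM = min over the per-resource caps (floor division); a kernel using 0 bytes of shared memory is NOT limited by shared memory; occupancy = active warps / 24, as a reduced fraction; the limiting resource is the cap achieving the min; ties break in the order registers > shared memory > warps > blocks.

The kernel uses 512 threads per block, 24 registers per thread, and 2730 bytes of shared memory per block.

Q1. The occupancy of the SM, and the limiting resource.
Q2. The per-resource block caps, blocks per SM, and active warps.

Answer: occupancy 2/3, limited by warps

registers: 8 blocks
shared memory: 23 blocks
warps: 1 block
blocks: 16 blocks

Answer: 1 block, 16 active warps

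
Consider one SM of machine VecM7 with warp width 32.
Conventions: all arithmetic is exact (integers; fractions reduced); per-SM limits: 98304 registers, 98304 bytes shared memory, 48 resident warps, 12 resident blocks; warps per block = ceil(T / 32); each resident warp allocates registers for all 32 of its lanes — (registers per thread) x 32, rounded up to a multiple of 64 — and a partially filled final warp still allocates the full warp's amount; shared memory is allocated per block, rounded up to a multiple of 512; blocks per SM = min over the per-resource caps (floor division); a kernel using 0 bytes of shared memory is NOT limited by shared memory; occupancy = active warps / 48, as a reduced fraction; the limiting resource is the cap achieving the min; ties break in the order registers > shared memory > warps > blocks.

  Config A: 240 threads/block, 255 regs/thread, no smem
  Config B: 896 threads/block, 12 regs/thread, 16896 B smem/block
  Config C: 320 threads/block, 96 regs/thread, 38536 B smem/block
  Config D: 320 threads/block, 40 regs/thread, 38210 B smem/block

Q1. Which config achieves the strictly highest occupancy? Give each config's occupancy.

occupancies: A 1/6, B 7/12, C 5/12, D 5/12

Answer: B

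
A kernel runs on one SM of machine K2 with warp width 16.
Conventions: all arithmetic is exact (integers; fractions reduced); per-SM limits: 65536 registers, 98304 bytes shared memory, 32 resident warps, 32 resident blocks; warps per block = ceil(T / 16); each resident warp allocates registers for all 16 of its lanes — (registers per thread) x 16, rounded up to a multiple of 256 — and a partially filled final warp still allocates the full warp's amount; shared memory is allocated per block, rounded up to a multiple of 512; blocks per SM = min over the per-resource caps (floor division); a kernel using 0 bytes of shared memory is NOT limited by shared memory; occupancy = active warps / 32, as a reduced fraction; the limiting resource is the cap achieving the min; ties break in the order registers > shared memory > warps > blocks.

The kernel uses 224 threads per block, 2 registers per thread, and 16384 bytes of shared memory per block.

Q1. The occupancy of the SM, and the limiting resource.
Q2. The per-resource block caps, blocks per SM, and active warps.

Answer: occupancy 7/8, limited by warps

registers: 18 blocks
shared memory: 6 blocks
warps: 2 blocks
blocks: 32 blocks

Answer: 2 blocks, 28 active warps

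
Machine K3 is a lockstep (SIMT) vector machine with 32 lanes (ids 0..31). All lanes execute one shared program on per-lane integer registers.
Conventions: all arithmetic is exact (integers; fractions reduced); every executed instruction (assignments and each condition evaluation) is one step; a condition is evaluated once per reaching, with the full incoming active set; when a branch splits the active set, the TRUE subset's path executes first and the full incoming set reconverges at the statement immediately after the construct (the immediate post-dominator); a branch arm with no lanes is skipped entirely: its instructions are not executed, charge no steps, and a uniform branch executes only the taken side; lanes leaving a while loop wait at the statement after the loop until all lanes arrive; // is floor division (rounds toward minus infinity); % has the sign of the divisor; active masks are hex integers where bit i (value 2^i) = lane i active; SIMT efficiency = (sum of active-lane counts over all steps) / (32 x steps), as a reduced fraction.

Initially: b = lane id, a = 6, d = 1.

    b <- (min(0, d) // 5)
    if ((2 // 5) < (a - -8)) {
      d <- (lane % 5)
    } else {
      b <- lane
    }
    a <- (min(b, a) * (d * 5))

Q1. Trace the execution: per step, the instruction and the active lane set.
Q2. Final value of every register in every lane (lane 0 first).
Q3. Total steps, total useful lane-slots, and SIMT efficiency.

step 0: b <- (min(0, d) // 5)        0xffffffff
step 1: eval ((2 // 5) < (a - -8))   0xffffffff
step 2: d <- (lane % 5)              0xffffffff
step 3: a <- (min(b, a) * (d * 5))   0xffffffff

Answer: 4 steps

b: 0,0,0,0,0,0,0,0,0,0,0,0,0,0,0,0,0,0,0,0,0,0,0,0,0,0,0,0,0,0,0,0
a: 0,0,0,0,0,0,0,0,0,0,0,0,0,0,0,0,0,0,0,0,0,0,0,0,0,0,0,0,0,0,0,0
d: 0,1,2,3,4,0,1,2,3,4,0,1,2,3,4,0,1,2,3,4,0,1,2,3,4,0,1,2,3,4,0,1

steps = 4; useful = 128; efficiency = 128/128 = 1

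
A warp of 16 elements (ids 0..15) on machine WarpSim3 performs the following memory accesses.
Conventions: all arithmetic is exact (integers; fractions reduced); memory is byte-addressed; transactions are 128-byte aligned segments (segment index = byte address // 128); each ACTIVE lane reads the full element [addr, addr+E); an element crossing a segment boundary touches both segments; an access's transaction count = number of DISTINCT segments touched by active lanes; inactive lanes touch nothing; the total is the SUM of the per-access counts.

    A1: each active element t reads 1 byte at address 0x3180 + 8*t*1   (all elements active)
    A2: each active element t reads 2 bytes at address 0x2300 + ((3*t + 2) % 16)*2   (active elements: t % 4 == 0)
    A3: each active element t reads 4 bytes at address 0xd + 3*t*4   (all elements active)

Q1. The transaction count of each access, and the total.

A1: 1 transaction
A2: 1 transaction
A3: 2 transactions

Answer: 1,1,2; total 4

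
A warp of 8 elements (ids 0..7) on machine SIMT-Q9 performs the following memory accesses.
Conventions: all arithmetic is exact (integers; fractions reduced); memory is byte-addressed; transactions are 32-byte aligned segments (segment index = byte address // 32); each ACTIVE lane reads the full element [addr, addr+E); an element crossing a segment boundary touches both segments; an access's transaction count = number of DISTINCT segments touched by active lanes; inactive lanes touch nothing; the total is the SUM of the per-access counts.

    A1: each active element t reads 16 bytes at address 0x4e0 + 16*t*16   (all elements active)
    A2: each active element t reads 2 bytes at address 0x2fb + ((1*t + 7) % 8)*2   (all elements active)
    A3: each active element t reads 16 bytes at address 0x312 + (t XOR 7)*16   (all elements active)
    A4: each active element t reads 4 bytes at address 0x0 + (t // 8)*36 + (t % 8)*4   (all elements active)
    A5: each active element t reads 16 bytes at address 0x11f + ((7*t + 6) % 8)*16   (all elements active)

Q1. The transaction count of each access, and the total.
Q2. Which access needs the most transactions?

A1: 8 transactions
A2: 2 transactions
A3: 5 transactions
A4: 1 transaction
A5: 5 transactions

Answer: 8,2,5,1,5; total 21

Answer: A1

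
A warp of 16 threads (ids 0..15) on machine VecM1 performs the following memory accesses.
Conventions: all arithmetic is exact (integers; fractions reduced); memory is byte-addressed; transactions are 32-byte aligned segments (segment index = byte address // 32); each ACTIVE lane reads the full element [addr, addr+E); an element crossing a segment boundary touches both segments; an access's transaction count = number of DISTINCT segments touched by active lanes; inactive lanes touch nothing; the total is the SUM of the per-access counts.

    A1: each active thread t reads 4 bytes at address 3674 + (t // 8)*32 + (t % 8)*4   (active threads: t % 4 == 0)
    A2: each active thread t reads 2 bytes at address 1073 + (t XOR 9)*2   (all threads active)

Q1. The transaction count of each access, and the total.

A1: 3 transactions
A2: 2 transactions

Answer: 3,2; total 5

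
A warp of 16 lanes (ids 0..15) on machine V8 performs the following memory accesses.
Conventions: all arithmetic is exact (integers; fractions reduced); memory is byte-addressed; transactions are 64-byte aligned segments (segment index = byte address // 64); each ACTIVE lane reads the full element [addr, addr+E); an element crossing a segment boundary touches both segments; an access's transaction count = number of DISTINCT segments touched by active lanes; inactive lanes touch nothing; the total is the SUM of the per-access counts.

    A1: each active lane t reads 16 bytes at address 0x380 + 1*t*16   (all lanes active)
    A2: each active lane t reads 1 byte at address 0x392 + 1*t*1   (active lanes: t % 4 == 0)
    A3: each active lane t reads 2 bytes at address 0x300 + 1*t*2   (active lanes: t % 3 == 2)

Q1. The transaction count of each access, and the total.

A1: 4 transactions
A2: 1 transaction
A3: 1 transaction

Answer: 4,1,1; total 6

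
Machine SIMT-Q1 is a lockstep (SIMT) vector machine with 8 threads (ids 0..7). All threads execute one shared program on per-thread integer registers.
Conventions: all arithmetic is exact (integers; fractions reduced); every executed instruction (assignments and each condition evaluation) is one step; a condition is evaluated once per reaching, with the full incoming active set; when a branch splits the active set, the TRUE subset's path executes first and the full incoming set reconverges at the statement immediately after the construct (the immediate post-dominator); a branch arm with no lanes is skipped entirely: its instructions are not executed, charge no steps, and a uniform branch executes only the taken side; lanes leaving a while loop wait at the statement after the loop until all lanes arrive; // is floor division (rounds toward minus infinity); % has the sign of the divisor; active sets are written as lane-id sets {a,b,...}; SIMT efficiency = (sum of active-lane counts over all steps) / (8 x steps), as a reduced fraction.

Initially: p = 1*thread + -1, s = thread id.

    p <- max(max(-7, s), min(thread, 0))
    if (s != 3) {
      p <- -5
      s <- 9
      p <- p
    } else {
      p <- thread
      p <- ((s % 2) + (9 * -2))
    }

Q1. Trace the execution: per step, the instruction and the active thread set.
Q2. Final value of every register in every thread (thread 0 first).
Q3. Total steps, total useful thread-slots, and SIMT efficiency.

step 0: p <- max(max(-7, s), min(thread, 0)) {0,1,2,3,4,5,6,7}
step 1: eval (s != 3)                {0,1,2,3,4,5,6,7}
step 2: p <- -5                      {0,1,2,4,5,6,7}
step 3: s <- 9                       {0,1,2,4,5,6,7}
step 4: p <- p                       {0,1,2,4,5,6,7}
step 5: p <- thread                  {3}
step 6: p <- ((s % 2) + (9 * -2))    {3}

Answer: 7 steps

p: -5,-5,-5,-17,-5,-5,-5,-5
s: 9,9,9,3,9,9,9,9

steps = 7; useful = 39; efficiency = 39/56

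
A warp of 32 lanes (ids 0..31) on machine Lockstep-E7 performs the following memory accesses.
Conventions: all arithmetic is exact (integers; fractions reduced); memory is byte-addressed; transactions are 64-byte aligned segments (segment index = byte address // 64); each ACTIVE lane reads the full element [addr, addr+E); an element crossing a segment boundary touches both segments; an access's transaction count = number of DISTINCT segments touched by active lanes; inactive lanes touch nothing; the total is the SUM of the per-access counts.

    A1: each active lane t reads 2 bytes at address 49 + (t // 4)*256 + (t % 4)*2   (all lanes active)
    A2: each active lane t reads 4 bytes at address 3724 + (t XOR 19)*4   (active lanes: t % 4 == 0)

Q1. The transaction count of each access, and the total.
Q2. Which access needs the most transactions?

A1: 8 transactions
A2: 3 transactions

Answer: 8,3; total 11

Answer: A1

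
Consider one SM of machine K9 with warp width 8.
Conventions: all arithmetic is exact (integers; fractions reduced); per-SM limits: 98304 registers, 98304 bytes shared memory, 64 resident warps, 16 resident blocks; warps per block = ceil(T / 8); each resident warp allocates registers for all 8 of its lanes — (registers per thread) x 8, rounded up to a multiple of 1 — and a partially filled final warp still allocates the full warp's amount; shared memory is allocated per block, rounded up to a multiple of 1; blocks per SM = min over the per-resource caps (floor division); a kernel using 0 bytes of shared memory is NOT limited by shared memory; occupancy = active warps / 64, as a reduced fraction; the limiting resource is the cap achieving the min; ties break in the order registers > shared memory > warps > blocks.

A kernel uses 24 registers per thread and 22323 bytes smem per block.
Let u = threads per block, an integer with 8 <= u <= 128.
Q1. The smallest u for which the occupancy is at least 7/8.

Answer: u = 105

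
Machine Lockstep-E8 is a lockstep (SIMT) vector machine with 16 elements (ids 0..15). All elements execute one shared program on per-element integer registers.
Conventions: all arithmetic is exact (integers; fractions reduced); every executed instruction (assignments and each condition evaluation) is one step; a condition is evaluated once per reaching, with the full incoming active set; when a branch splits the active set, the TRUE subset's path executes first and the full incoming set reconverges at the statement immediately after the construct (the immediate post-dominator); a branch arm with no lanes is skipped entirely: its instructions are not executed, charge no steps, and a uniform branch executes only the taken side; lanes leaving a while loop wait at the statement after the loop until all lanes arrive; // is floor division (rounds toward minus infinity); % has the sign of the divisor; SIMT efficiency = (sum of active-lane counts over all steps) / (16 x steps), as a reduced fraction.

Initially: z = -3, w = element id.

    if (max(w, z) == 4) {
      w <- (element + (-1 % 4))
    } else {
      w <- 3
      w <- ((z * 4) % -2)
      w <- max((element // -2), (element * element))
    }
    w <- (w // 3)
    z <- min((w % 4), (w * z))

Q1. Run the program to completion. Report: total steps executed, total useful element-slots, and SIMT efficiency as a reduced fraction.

Answer: 7 steps, 94 useful, 47/56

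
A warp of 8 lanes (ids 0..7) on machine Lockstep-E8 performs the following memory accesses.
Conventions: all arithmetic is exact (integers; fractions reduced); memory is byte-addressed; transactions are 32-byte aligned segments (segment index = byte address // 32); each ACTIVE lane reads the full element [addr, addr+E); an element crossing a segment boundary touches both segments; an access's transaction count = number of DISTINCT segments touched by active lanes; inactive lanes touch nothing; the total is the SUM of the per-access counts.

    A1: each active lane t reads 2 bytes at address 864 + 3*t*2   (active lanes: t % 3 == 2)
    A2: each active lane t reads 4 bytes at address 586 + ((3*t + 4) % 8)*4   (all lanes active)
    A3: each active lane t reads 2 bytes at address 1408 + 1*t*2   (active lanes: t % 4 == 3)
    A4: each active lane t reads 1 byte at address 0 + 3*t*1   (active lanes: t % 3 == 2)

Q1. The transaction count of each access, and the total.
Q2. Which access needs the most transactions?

A1: 1 transaction
A2: 2 transactions
A3: 1 transaction
A4: 1 transaction

Answer: 1,2,1,1; total 5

Answer: A2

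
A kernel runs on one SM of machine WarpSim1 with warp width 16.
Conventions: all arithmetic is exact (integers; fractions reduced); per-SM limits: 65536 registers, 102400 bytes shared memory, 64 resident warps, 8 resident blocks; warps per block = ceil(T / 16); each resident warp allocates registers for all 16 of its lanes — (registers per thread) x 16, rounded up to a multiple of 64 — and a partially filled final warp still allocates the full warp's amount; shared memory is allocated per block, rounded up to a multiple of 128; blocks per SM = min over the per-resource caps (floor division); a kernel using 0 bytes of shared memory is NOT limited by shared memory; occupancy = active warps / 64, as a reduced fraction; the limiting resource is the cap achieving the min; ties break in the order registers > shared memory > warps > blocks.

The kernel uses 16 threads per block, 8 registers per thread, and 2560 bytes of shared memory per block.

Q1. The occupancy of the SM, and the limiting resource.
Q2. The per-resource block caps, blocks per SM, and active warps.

Answer: occupancy 1/8, limited by blocks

registers: 512 blocks
shared memory: 40 blocks
warps: 64 blocks
blocks: 8 blocks

Answer: 8 blocks, 8 active warps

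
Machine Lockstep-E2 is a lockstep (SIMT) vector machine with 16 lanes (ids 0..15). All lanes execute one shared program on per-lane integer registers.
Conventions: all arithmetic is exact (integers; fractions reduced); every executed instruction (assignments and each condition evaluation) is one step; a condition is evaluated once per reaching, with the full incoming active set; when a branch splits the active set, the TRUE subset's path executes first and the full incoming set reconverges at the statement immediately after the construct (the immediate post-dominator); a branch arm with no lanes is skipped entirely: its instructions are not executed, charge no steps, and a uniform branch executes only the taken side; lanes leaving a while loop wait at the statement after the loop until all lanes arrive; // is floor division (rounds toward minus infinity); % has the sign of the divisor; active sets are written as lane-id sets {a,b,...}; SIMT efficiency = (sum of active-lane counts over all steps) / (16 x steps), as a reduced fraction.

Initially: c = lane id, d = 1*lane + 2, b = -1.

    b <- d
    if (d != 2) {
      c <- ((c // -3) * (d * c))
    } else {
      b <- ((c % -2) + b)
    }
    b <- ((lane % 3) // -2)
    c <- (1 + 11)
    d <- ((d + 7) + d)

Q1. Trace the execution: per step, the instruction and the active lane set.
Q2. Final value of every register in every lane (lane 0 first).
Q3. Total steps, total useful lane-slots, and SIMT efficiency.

step 0: b <- d                       {0,1,2,3,4,5,6,7,8,9,10,11,12,13,14,15}
step 1: eval (d != 2)                {0,1,2,3,4,5,6,7,8,9,10,11,12,13,14,15}
step 2: c <- ((c // -3) * (d * c))   {1,2,3,4,5,6,7,8,9,10,11,12,13,14,15}
step 3: b <- ((c % -2) + b)          {0}
step 4: b <- ((lane % 3) // -2)      {0,1,2,3,4,5,6,7,8,9,10,11,12,13,14,15}
step 5: c <- (1 + 11)                {0,1,2,3,4,5,6,7,8,9,10,11,12,13,14,15}
step 6: d <- ((d + 7) + d)           {0,1,2,3,4,5,6,7,8,9,10,11,12,13,14,15}

Answer: 7 steps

c: 12,12,12,12,12,12,12,12,12,12,12,12,12,12,12,12
d: 11,13,15,17,19,21,23,25,27,29,31,33,35,37,39,41
b: 0,-1,-1,0,-1,-1,0,-1,-1,0,-1,-1,0,-1,-1,0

steps = 7; useful = 96; efficiency = 96/112 = 6/7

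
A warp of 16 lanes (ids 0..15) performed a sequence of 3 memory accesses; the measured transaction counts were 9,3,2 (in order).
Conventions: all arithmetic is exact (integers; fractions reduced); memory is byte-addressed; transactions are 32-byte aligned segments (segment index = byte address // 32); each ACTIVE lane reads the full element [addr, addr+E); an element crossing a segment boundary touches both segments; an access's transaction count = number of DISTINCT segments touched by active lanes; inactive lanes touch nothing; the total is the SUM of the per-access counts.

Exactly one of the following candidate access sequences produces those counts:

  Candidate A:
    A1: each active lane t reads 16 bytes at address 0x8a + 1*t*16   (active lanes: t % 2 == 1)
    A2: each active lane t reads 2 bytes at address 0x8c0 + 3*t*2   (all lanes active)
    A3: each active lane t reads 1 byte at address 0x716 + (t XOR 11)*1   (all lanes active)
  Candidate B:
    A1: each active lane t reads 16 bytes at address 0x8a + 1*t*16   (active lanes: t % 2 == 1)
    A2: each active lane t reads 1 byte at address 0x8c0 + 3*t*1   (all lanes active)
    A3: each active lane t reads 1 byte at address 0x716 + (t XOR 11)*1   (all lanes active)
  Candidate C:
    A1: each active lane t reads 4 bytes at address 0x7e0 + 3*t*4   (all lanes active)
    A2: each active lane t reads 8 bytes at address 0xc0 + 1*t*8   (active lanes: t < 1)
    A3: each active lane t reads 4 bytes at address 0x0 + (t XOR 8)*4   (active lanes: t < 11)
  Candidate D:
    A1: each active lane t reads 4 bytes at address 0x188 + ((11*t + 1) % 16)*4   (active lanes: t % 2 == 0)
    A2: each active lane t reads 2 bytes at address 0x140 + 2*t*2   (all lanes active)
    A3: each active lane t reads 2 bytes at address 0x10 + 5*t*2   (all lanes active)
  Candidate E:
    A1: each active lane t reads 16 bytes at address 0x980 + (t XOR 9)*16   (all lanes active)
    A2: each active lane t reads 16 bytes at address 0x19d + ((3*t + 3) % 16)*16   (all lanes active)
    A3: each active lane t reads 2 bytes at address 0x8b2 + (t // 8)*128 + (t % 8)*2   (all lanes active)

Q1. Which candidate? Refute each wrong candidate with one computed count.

B: A2 gives 2 transactions, not 3
C: A1 gives 6 transactions, not 9
D: A1 gives 3 transactions, not 9
E: A1 gives 8 transactions, not 9
A: all counts match (9,3,2)

Answer: A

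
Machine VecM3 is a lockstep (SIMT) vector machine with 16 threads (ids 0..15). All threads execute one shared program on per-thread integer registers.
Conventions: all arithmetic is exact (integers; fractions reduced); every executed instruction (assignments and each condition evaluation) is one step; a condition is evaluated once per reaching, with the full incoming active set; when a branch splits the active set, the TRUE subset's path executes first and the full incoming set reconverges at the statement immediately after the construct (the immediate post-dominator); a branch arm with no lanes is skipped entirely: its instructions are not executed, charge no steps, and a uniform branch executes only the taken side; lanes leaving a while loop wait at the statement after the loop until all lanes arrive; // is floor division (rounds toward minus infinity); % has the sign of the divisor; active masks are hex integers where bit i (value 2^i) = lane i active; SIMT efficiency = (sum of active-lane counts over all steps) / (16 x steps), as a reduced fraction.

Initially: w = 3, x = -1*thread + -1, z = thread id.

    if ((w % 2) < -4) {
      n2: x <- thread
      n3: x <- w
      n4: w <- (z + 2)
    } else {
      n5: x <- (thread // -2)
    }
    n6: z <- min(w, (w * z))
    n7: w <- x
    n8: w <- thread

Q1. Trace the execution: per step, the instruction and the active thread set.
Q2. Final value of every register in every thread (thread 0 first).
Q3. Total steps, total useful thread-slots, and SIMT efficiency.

step 0: eval ((w % 2) < -4)          0xffff
step 1: x <- (thread // -2)          0xffff
step 2: z <- min(w, (w * z))         0xffff
step 3: w <- x                       0xffff
step 4: w <- thread                  0xffff

Answer: 5 steps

w: 0,1,2,3,4,5,6,7,8,9,10,11,12,13,14,15
x: 0,-1,-1,-2,-2,-3,-3,-4,-4,-5,-5,-6,-6,-7,-7,-8
z: 0,3,3,3,3,3,3,3,3,3,3,3,3,3,3,3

steps = 5; useful = 80; efficiency = 80/80 = 1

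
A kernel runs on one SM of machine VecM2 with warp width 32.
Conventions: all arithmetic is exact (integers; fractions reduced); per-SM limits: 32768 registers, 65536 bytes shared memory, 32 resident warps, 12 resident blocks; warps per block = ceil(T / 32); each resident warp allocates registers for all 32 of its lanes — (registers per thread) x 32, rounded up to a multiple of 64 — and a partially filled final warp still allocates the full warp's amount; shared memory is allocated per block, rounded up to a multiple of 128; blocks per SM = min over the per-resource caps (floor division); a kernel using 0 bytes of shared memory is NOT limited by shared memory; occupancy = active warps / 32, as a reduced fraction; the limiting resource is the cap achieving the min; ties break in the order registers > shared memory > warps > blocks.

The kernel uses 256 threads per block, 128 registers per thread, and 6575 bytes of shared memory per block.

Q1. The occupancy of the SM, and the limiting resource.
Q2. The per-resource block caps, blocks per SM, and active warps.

Answer: occupancy 1/4, limited by registers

registers: 1 block
shared memory: 9 blocks
warps: 4 blocks
blocks: 12 blocks

Answer: 1 block, 8 active warps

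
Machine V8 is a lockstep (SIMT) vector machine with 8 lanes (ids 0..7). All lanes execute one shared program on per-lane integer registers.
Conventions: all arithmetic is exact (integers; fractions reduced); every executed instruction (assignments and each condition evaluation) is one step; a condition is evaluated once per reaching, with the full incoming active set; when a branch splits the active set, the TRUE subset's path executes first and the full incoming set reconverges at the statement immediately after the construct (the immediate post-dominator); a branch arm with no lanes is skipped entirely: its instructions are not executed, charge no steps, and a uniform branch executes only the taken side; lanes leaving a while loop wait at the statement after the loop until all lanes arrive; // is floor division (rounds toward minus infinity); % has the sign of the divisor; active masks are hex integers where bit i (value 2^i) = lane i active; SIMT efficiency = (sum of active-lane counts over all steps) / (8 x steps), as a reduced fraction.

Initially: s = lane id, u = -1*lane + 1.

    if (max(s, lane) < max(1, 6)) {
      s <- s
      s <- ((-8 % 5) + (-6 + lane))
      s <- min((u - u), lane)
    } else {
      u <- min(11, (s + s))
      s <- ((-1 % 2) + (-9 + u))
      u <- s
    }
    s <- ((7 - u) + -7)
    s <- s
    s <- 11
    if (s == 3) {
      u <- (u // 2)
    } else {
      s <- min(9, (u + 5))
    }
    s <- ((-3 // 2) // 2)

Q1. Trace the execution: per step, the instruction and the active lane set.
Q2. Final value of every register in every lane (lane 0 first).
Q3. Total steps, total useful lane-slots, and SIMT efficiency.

step 0: eval (max(s, lane) < max(1, 6)) 0xff
step 1: s <- s                       0x3f
step 2: s <- ((-8 % 5) + (-6 + lane)) 0x3f
step 3: s <- min((u - u), lane)      0x3f
step 4: u <- min(11, (s + s))        0xc0
step 5: s <- ((-1 % 2) + (-9 + u))   0xc0
step 6: u <- s                       0xc0
step 7: s <- ((7 - u) + -7)          0xff
step 8: s <- s                       0xff
step 9: s <- 11                      0xff
step 10: eval (s == 3)                0xff
step 11: s <- min(9, (u + 5))         0xff
step 12: s <- ((-3 // 2) // 2)        0xff

Answer: 13 steps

s: -1,-1,-1,-1,-1,-1,-1,-1
u: 1,0,-1,-2,-3,-4,3,3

steps = 13; useful = 80; efficiency = 80/104 = 10/13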